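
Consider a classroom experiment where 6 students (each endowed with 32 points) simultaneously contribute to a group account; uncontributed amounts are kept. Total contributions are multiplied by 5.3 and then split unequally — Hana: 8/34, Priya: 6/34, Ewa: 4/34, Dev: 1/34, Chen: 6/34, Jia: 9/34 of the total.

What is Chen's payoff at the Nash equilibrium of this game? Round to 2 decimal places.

Each unit j contributes comes back to j as 5.3 × (j's share), so j prefers to contribute only if that share exceeds 1/5.3 = 0.1887; otherwise keeping the unit dominates.
Hana and Jia clear that bar, contributing 32 each; the remaining 4 contribute 0. Total contributed: 64.
Chen keeps 32 and receives 5.3 × 64 × 6/34 = 59.86 from the group account, for a payoff of 91.86.

91.86 points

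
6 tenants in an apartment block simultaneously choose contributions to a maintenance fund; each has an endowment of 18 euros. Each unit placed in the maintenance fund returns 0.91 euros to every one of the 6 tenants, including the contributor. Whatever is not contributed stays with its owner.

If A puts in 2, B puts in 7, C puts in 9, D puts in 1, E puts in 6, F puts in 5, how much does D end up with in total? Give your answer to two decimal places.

44.30 euros

Total contributed: 2 + 7 + 9 + 1 + 6 + 5 = 30.
Each receives 0.91 × 30 = 27.30 from the maintenance fund.
D keeps 18 − 1 = 17, so D's payoff is 17 + 27.30 = 44.30.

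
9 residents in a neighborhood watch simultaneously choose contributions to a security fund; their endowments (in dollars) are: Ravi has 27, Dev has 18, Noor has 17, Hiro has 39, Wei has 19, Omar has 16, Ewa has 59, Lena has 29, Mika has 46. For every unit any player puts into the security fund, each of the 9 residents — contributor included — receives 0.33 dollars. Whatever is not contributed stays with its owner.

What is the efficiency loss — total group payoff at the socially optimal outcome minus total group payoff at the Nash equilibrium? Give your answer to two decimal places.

531.90 dollars

The private return per contributed unit is 0.33 < 1 for everyone, so the Nash equilibrium is zero contribution and the group total is Σ E_j = 27 + 18 + 17 + 39 + 19 + 16 + 59 + 29 + 46 = 270.
Each contributed unit returns 2.970 to the group, so the social optimum is full contribution by everyone: group total = 2.970 × 270 = 801.90.
Efficiency loss = (2.970 − 1) × 270 = 531.90.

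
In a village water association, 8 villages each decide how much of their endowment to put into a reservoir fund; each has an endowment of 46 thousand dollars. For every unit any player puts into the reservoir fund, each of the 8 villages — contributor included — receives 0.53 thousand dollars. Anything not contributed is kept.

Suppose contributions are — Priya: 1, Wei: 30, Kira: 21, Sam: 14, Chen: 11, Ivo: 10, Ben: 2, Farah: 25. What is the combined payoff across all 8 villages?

Total contributed: 1 + 30 + 21 + 14 + 11 + 10 + 2 + 25 = 114; total kept: 8 × 46 − 114 = 254.
The reservoir fund pays out 0.53 × 8 × 114 = 483.36 in aggregate.
Group total = 254 + 483.36 = 737.36.

737.36 thousand dollars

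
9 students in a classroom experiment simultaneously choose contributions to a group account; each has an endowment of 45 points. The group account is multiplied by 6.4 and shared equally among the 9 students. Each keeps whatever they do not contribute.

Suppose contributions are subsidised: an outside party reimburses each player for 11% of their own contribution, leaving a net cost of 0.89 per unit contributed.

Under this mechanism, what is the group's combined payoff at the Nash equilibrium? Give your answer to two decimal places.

Even with the mechanism, each unit contributed returns only (6.4/9) / 0.89 = 0.7990 per unit of net cost, so contributing nothing is still dominant.
At the Nash equilibrium no one contributes; group total payoff = 9 × 45 = 405.

405.00 points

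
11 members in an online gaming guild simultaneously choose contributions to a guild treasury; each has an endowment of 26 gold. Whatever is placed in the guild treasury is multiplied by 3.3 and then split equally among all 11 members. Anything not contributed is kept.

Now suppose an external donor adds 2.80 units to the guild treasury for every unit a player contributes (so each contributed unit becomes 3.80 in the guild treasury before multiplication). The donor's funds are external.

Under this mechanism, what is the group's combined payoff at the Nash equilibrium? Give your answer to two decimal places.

3586.44 gold

The effective private return per unit is now 3.3 × 3.80 / 11 = 1.1400 > 1, so every player's dominant strategy flips to full contribution.
So the Nash equilibrium is full contribution by all 11; the group earns 3.3 × 3.80 × 286 = 3586.44.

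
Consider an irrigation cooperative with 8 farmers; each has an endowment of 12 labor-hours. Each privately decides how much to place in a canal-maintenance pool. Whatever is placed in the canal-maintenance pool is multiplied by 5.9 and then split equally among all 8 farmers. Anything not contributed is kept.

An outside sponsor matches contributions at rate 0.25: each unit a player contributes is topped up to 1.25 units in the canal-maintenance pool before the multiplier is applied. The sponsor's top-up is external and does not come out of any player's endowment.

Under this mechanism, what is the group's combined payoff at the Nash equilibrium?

96.00 labor-hours

With the mechanism, a contributed unit returns 5.9 × 1.25 / 8 = 0.9219 per unit of net cost — still below 1 — so contributing 0 remains dominant for every player.
At the Nash equilibrium no one contributes; group total payoff = 8 × 12 = 96.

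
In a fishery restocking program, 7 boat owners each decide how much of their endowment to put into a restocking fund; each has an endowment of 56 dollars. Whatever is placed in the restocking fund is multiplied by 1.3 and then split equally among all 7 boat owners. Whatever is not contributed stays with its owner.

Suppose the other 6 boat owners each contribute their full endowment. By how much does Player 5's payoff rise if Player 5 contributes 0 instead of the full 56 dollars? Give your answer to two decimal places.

45.60 dollars

Switching from a contribution of 56 to 0 lets Player 5 keep an extra 56 dollars, but lowers the restocking fund by 56, which costs Player 5 their own share of that drop: 1.3/7 × 56 = 10.40.
Net gain = 56 − 10.40 = 45.60. The private return per contributed unit (0.1857) is below 1, so free-riding is indeed the best response regardless of what the others do.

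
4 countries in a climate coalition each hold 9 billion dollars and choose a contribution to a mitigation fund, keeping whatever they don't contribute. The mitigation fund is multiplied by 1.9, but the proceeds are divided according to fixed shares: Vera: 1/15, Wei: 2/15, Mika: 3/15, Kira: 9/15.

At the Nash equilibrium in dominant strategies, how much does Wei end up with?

A player with share s gets back 1.9·s per unit contributed, so full contribution is dominant for anyone with s > 1/1.9 = 0.5263 and zero contribution is dominant for anyone below.
Only Kira (9/15) clears that bar, contributing 9; the remaining 3 contribute 0. Total contributed: 9.
Wei keeps 9 and receives 1.9 × 9 × 2/15 = 2.28 from the mitigation fund, for a payoff of 11.28.

11.28 billion dollars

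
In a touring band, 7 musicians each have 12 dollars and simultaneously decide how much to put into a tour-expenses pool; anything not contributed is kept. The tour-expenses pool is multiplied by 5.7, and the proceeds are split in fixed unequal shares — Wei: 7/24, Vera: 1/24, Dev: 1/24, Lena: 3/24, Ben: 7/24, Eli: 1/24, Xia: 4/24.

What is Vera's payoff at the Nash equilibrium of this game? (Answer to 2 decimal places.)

Each unit j contributes comes back to j as 5.7 × (j's share), so j prefers to contribute only if that share exceeds 1/5.7 = 0.1754; otherwise keeping the unit dominates.
The shares above 0.1754 belong to Wei and Ben, contributing 12 each; the remaining 5 contribute 0. Total contributed: 24.
Vera keeps 12 and receives 5.7 × 24 × 1/24 = 5.70 from the tour-expenses pool, for a payoff of 17.70.

17.70 dollars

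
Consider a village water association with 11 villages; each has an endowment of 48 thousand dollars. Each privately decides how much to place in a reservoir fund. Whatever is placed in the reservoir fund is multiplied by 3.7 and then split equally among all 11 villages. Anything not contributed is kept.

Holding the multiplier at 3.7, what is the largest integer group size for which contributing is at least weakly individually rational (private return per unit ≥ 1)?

3

Private return per unit is 3.7/(group size), which is ≥ 1 whenever the group size is ≤ 3.7.
The largest such integer is 3.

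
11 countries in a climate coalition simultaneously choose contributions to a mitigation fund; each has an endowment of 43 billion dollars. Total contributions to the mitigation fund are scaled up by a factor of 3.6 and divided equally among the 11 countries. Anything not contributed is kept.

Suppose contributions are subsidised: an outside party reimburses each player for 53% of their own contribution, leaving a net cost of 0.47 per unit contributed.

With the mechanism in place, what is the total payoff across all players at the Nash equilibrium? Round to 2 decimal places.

473.00 billion dollars

Even with the mechanism, each unit contributed returns only (3.6/11) / 0.47 = 0.6963 per unit of net cost, so contributing nothing is still dominant.
Everyone keeps their endowment and the group total is 11 × 43 = 473.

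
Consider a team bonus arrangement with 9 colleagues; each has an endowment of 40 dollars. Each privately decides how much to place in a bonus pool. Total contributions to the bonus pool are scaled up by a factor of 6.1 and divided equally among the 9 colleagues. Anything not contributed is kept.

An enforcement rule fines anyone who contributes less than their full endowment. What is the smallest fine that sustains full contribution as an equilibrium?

Given the others contribute fully, the best deviation is to contribute 0 (any partial contribution still incurs the fine and gives up units whose private return 0.6778 is below 1).
Deviating from 40 to 0 saves 40 dollars but forfeits the deviator's share of the drop in the bonus pool: 6.1/9 × 40 = 27.11.
So the deviation gain is 40 − 27.11 = 12.89, and the fine must be at least 12.89 dollars to wipe it out.

12.89 dollars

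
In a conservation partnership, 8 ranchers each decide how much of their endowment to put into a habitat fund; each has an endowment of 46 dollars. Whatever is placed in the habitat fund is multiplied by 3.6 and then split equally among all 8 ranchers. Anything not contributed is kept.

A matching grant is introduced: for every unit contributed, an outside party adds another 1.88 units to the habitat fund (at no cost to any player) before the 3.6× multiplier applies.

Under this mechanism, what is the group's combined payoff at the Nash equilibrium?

3815.42 dollars

With the mechanism, a contributed unit returns 3.6 × 2.88 / 8 = 1.2960 per unit of net cost to the contributor — now above 1 — so contributing fully is weakly dominant for every player.
At the Nash equilibrium everyone contributes 46. Group total payoff = 3.6 × 2.88 × 368 = 3815.42.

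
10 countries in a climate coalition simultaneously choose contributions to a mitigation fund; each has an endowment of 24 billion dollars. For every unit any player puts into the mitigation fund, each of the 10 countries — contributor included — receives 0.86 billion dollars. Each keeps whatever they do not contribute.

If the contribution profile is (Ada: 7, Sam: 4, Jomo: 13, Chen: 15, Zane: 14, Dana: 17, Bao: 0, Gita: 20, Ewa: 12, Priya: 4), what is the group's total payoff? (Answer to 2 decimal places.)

1045.60 billion dollars

Total contributed: 7 + 4 + 13 + 15 + 14 + 17 + 0 + 20 + 12 + 4 = 106; total kept: 10 × 24 − 106 = 134.
The mitigation fund pays out 0.86 × 10 × 106 = 911.60 in aggregate.
Group total = 134 + 911.60 = 1045.60.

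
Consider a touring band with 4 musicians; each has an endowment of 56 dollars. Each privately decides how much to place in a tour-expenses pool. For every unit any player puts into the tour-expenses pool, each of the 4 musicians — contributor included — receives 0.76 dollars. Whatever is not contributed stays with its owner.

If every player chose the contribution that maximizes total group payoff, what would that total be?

Each contributed unit returns 3.040 to the group as a whole (0.76 to each of 4 players), which exceeds 1, so the social optimum is full contribution: group total = 3.040 × 224 = 680.96.

680.96 dollars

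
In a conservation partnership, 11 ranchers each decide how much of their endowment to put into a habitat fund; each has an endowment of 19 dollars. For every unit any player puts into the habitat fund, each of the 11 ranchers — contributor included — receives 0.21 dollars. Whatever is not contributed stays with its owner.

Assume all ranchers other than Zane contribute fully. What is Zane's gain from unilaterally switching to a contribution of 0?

15.01 dollars

Switching from a contribution of 19 to 0 lets Zane keep an extra 19 dollars, but lowers the habitat fund by 19, which costs Zane their own share of that drop: 0.21 × 19 = 3.99.
Net gain = 19 − 3.99 = 15.01. The private return per contributed unit (0.21) is below 1, so free-riding is indeed the best response regardless of what the others do.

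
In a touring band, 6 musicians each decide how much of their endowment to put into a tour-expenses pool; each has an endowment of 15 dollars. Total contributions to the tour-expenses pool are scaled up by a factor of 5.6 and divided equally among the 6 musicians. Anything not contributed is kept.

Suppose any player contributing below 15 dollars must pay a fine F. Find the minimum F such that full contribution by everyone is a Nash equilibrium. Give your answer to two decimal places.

Given the others contribute fully, the best deviation is to contribute 0 (any partial contribution still incurs the fine and gives up units whose private return 0.9333 is below 1).
Deviating from 15 to 0 saves 15 dollars but forfeits the deviator's share of the drop in the tour-expenses pool: 5.6/6 × 15 = 14.00.
So the deviation gain is 15 − 14.00 = 1.00, and the fine must be at least 1.00 dollars to wipe it out.

1.00 dollars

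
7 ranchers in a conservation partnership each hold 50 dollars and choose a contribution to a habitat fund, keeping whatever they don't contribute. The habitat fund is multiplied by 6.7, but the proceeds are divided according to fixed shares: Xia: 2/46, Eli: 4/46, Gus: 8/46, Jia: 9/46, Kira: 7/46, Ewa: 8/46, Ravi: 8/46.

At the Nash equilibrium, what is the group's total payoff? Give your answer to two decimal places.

Player j's private return per contributed unit is 6.7 × (j's share). Contributing is weakly dominant for j when that share is at least 1/6.7 = 0.1493, and contributing 0 is dominant otherwise.
Gus, Jia, Kira, Ewa and Ravi are above the threshold, contributing 50 each; the remaining 2 contribute 0. Total contributed: 250.
The habitat fund pays out 6.7 × 250 = 1675.00 in total (split across the unequal shares, but the aggregate is all that matters for the group sum).
The 2 free-riders keep 50 each, adding 100. Group total = 100 + 1675.00 = 1775.00.

1775.00 dollars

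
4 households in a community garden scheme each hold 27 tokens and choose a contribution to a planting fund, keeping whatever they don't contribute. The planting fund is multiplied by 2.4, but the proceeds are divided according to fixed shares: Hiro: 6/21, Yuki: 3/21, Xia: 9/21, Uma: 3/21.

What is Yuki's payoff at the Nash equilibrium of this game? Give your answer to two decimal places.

36.26 tokens

Each unit j contributes comes back to j as 2.4 × (j's share), so j prefers to contribute only if that share exceeds 1/2.4 = 0.4167; otherwise keeping the unit dominates.
Xia alone (share 9/21) is above the threshold, contributing 27; the remaining 3 contribute 0. Total contributed: 27.
Yuki keeps 27 and receives 2.4 × 27 × 3/21 = 9.26 from the planting fund, for a payoff of 36.26.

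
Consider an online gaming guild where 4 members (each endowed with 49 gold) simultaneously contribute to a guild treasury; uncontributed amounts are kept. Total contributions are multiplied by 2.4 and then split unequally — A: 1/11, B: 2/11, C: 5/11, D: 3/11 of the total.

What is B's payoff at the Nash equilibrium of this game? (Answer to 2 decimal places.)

70.38 gold

Each unit j contributes comes back to j as 2.4 × (j's share), so j prefers to contribute only if that share exceeds 1/2.4 = 0.4167; otherwise keeping the unit dominates.
Only C (5/11) clears that bar, contributing 49; the remaining 3 contribute 0. Total contributed: 49.
B keeps 49 and receives 2.4 × 49 × 2/11 = 21.38 from the guild treasury, for a payoff of 70.38.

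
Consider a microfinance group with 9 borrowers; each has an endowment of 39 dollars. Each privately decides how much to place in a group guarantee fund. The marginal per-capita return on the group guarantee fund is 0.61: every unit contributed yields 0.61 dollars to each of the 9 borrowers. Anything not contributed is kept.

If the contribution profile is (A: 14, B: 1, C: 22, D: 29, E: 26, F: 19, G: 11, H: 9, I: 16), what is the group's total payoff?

Total contributed: 14 + 1 + 22 + 29 + 26 + 19 + 11 + 9 + 16 = 147; total kept: 9 × 39 − 147 = 204.
The group guarantee fund pays out 0.61 × 9 × 147 = 807.03 in aggregate.
Group total = 204 + 807.03 = 1011.03.

1011.03 dollars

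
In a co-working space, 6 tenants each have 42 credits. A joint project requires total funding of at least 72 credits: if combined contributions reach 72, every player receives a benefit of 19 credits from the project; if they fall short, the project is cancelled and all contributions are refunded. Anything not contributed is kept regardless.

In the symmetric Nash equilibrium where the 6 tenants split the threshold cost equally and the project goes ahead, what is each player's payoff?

Equal share of the threshold: 72/6 = 12.
At this profile no one gains by cutting their contribution: any cut drops the total below 72, the project is cancelled, contributions are refunded, and the deviator ends with 42, which is less than 42 − 12 + 19 = 49. Contributing more than 12 just wastes the excess. So contributing exactly 12 is a best response.
Each player's payoff: 42 − 12 + 19 = 49.

49 credits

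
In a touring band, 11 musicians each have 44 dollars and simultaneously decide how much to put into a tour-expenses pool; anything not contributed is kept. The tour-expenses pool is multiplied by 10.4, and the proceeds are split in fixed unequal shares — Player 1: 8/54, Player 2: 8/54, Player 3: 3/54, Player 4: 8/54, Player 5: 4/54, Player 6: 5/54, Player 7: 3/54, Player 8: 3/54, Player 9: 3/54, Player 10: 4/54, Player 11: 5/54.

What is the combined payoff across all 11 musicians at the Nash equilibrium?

1724.80 dollars

A player with share s gets back 10.4·s per unit contributed, so full contribution is dominant for anyone with s > 1/10.4 = 0.0962 and zero contribution is dominant for anyone below.
The shares above 0.0962 belong to Player 1, Player 2 and Player 4, contributing 44 each; the remaining 8 contribute 0. Total contributed: 132.
The tour-expenses pool pays out 10.4 × 132 = 1372.80 in total (split across the unequal shares, but the aggregate is all that matters for the group sum).
The 8 free-riders keep 44 each, adding 352. Group total = 352 + 1372.80 = 1724.80.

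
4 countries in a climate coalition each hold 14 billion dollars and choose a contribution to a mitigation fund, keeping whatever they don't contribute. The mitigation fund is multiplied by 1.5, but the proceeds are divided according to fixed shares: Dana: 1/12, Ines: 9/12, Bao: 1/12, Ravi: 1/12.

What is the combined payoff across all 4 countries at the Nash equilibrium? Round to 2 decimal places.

63.00 billion dollars

Each unit j contributes comes back to j as 1.5 × (j's share), so j prefers to contribute only if that share exceeds 1/1.5 = 0.6667; otherwise keeping the unit dominates.
The only share above 0.6667 is Ines's 9/12, contributing 14; the remaining 3 contribute 0. Total contributed: 14.
The mitigation fund pays out 1.5 × 14 = 21.00 in total (split across the unequal shares, but the aggregate is all that matters for the group sum).
The 3 free-riders keep 14 each, adding 42. Group total = 42 + 21.00 = 63.00.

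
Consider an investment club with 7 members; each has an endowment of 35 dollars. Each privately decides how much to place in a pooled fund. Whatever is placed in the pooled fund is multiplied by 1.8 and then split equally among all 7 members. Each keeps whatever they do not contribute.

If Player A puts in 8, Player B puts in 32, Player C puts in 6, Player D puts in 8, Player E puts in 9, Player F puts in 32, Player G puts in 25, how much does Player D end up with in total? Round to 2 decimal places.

57.86 dollars

Total contributed: 8 + 32 + 6 + 8 + 9 + 32 + 25 = 120.
Each receives 1.8 × 120 / 7 = 30.86 from the pooled fund.
Player D keeps 35 − 8 = 27, so Player D's payoff is 27 + 30.86 = 57.86.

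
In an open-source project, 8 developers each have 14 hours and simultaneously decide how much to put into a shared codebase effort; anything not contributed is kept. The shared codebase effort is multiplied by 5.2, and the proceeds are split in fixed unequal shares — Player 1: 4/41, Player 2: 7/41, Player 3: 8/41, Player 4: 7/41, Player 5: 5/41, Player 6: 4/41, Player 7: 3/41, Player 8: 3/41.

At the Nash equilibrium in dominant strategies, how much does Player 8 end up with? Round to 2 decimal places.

A player with share s gets back 5.2·s per unit contributed, so full contribution is dominant for anyone with s > 1/5.2 = 0.1923 and zero contribution is dominant for anyone below.
The only share above 0.1923 is Player 3's 8/41, contributing 14; the remaining 7 contribute 0. Total contributed: 14.
Player 8 keeps 14 and receives 5.2 × 14 × 3/41 = 5.33 from the shared codebase effort, for a payoff of 19.33.

19.33 hours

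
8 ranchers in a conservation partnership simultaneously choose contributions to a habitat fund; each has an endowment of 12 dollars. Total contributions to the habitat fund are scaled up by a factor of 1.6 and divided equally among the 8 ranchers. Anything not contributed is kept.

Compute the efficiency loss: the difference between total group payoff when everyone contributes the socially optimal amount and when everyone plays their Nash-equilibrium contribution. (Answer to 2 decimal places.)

57.60 dollars

Each contributed unit returns 1.6/8 = 0.2000 to its contributor — below 1 — so contributing 0 is dominant for every player. At the Nash equilibrium everyone keeps their 12, and the group total is 8 × 12 = 96.
Each contributed unit returns 1.600 to the group as a whole (0.2000 to each of 8 players), which exceeds 1, so the social optimum is full contribution: group total = 1.600 × 96 = 153.60.
Efficiency loss = 153.60 − 96 = 57.60.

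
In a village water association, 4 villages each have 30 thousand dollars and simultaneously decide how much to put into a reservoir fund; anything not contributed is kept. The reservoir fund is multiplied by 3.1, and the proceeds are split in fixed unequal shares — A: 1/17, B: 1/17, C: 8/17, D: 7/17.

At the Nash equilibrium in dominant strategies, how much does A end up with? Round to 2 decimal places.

40.94 thousand dollars

Player j's private return per contributed unit is 3.1 × (j's share). Contributing is weakly dominant for j when that share is at least 1/3.1 = 0.3226, and contributing 0 is dominant otherwise.
C and D clear that bar, contributing 30 each; the remaining 2 contribute 0. Total contributed: 60.
A keeps 30 and receives 3.1 × 60 × 1/17 = 10.94 from the reservoir fund, for a payoff of 40.94.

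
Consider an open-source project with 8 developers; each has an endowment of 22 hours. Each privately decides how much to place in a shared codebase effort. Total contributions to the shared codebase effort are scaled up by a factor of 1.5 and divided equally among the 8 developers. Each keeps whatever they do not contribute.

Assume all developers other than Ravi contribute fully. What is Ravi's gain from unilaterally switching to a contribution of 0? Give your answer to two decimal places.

Switching from a contribution of 22 to 0 lets Ravi keep an extra 22 hours, but lowers the shared codebase effort by 22, which costs Ravi their own share of that drop: 1.5/8 × 22 = 4.12.
Net gain = 22 − 4.12 = 17.88. The private return per contributed unit (0.1875) is below 1, so free-riding is indeed the best response regardless of what the others do.

17.88 hours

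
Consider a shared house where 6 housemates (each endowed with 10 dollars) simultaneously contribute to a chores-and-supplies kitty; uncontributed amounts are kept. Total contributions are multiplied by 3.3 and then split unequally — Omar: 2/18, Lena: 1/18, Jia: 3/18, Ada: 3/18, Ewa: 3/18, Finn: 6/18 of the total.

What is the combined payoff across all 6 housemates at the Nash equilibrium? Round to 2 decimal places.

A player with share s gets back 3.3·s per unit contributed, so full contribution is dominant for anyone with s > 1/3.3 = 0.3030 and zero contribution is dominant for anyone below.
Only Finn (6/18) clears that bar, contributing 10; the remaining 5 contribute 0. Total contributed: 10.
The chores-and-supplies kitty pays out 3.3 × 10 = 33.00 in total (split across the unequal shares, but the aggregate is all that matters for the group sum).
The 5 free-riders keep 10 each, adding 50. Group total = 50 + 33.00 = 83.00.

83.00 dollars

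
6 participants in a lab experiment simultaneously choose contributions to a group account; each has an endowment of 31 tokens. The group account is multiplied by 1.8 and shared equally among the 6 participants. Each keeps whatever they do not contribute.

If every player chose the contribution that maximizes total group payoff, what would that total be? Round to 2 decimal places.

334.80 tokens

Each contributed unit returns 1.800 to the group as a whole (0.3000 to each of 6 players), which exceeds 1, so the social optimum is full contribution: group total = 1.800 × 186 = 334.80.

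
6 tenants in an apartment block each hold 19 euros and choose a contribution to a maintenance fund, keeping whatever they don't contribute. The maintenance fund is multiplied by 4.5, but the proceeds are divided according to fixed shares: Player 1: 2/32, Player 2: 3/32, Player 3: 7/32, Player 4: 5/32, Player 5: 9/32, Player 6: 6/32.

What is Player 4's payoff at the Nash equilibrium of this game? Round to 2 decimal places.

32.36 euros

Player j's private return per contributed unit is 4.5 × (j's share). Contributing is weakly dominant for j when that share is at least 1/4.5 = 0.2222, and contributing 0 is dominant otherwise.
Only Player 5 (9/32) clears that bar, contributing 19; the remaining 5 contribute 0. Total contributed: 19.
Player 4 keeps 19 and receives 4.5 × 19 × 5/32 = 13.36 from the maintenance fund, for a payoff of 32.36.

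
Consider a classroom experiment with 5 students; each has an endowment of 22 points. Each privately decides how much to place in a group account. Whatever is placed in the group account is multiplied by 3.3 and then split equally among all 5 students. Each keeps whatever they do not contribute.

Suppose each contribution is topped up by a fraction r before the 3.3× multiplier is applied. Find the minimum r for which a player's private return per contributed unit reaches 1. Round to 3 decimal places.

0.515

With matching at rate r, one contributed unit becomes (1 + r) in the group account and returns 3.3 × (1 + r) / 5 to the contributor.
Setting this equal to 1: 1 + r = 5/3.3 = 1.5152.
So the minimum matching rate is r = 1.5152 − 1 = 0.515.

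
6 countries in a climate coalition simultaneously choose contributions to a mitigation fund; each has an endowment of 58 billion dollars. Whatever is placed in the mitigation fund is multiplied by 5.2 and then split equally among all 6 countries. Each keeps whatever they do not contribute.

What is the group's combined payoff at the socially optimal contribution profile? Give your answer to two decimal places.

1809.60 billion dollars

Each contributed unit returns 5.200 to the group as a whole (0.8667 to each of 6 players), which exceeds 1, so the social optimum is full contribution: group total = 5.200 × 348 = 1809.60.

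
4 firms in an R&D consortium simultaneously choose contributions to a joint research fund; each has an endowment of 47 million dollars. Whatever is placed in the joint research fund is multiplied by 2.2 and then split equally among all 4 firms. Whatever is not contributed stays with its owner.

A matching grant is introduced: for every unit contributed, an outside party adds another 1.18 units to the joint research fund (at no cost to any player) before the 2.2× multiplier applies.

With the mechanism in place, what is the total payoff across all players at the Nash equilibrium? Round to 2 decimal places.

901.65 million dollars

With the mechanism, a contributed unit returns 2.2 × 2.18 / 4 = 1.1990 per unit of net cost to the contributor — now above 1 — so contributing fully is weakly dominant for every player.
So the Nash equilibrium is full contribution by all 4; the group earns 2.2 × 2.18 × 188 = 901.65.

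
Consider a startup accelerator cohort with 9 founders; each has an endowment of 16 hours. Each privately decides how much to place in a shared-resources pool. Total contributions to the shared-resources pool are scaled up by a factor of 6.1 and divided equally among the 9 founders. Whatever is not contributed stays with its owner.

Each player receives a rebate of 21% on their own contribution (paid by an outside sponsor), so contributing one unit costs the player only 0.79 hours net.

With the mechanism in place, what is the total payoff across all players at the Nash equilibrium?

The effective private return is (6.1/9) / 0.79 = 0.8579, which is still under 1, so the mechanism doesn't change anyone's dominant strategy: zero contribution.
At the Nash equilibrium no one contributes; group total payoff = 9 × 16 = 144.

144.00 hours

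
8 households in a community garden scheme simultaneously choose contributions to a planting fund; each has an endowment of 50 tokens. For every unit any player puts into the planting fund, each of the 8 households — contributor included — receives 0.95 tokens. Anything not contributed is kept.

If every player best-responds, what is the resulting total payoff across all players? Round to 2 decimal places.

400.00 tokens

The private return per contributed unit is 0.95 < 1, so contributing 0 is dominant for every player. At the Nash equilibrium everyone keeps their 50, and the group total is 8 × 50 = 400.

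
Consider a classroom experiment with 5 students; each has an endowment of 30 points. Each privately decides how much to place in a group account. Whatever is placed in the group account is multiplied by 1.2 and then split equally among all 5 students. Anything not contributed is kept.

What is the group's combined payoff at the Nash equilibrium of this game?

Each contributed unit returns 1.2/5 = 0.2400 to its contributor — below 1 — so contributing 0 is dominant for every player. At the Nash equilibrium everyone keeps their 30, and the group total is 5 × 30 = 150.

150.00 points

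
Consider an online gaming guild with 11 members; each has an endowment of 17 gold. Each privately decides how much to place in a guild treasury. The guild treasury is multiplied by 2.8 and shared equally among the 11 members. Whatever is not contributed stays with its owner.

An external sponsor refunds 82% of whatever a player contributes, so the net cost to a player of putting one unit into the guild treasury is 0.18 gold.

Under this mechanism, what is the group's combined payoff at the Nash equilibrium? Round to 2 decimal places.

With the mechanism, a contributed unit returns (2.8/11) / 0.18 = 1.4141 per unit of net cost to the contributor — now above 1 — so contributing fully is weakly dominant for every player.
So the Nash equilibrium is full contribution by all 11; the group earns 11 × (17 × 0.82 + 2.8 × 17) = 676.94.

676.94 gold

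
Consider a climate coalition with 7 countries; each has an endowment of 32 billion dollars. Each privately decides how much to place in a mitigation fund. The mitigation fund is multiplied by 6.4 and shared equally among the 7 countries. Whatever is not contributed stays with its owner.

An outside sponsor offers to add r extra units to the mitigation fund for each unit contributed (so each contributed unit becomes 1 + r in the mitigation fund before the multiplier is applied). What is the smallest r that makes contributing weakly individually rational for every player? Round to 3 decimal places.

0.094

With matching at rate r, one contributed unit becomes (1 + r) in the mitigation fund and returns 6.4 × (1 + r) / 7 to the contributor.
Setting this equal to 1: 1 + r = 7/6.4 = 1.0938.
So the minimum matching rate is r = 1.0938 − 1 = 0.094.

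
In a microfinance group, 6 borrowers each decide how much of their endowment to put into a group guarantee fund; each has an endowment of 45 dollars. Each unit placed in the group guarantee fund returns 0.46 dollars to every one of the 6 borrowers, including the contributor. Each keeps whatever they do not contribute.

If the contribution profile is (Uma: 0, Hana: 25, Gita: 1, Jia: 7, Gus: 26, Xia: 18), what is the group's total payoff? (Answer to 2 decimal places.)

Total contributed: 0 + 25 + 1 + 7 + 26 + 18 = 77; total kept: 6 × 45 − 77 = 193.
The group guarantee fund pays out 0.46 × 6 × 77 = 212.52 in aggregate.
Group total = 193 + 212.52 = 405.52.

405.52 dollars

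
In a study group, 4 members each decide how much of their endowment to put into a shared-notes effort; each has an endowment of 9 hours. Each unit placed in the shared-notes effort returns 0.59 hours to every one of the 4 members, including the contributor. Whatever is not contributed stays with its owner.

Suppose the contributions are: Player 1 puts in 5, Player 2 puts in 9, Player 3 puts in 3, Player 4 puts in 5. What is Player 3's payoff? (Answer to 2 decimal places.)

18.98 hours

Total contributed: 5 + 9 + 3 + 5 = 22.
Each receives 0.59 × 22 = 12.98 from the shared-notes effort.
Player 3 keeps 9 − 3 = 6, so Player 3's payoff is 6 + 12.98 = 18.98.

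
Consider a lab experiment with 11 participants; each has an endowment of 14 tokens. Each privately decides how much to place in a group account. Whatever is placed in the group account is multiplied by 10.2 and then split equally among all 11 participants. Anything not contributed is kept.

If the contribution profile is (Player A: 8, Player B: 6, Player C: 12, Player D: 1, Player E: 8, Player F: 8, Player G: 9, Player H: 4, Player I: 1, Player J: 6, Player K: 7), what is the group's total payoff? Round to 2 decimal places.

798.00 tokens

Total contributed: 8 + 6 + 12 + 1 + 8 + 8 + 9 + 4 + 1 + 6 + 7 = 70; total kept: 11 × 14 − 70 = 84.
The group account pays out 10.2 × 70 = 714.00 in aggregate.
Group total = 84 + 714.00 = 798.00.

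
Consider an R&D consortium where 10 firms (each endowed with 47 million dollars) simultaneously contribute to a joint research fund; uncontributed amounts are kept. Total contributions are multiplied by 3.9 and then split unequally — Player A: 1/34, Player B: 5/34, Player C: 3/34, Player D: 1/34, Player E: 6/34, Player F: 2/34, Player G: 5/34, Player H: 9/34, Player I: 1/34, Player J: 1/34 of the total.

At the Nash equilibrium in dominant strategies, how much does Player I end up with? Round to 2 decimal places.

Each unit j contributes comes back to j as 3.9 × (j's share), so j prefers to contribute only if that share exceeds 1/3.9 = 0.2564; otherwise keeping the unit dominates.
Player H alone (share 9/34) is above the threshold, contributing 47; the remaining 9 contribute 0. Total contributed: 47.
Player I keeps 47 and receives 3.9 × 47 × 1/34 = 5.39 from the joint research fund, for a payoff of 52.39.

52.39 million dollars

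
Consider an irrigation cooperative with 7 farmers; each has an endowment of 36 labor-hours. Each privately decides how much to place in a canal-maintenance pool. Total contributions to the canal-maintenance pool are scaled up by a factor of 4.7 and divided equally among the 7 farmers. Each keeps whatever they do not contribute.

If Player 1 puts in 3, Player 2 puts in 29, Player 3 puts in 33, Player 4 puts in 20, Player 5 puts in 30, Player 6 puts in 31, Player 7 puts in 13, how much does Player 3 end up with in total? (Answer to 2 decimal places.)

109.76 labor-hours

Total contributed: 3 + 29 + 33 + 20 + 30 + 31 + 13 = 159.
Each receives 4.7 × 159 / 7 = 106.76 from the canal-maintenance pool.
Player 3 keeps 36 − 33 = 3, so Player 3's payoff is 3 + 106.76 = 109.76.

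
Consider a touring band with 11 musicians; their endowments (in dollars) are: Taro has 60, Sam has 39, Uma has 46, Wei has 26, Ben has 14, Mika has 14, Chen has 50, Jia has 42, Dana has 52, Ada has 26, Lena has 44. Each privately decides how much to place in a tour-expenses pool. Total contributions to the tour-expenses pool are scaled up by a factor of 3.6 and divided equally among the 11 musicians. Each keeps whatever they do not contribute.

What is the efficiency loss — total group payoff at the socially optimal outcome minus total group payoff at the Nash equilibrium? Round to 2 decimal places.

The private return per contributed unit is 3.6/11 = 0.3273 < 1 for every player regardless of endowment, so the Nash equilibrium is zero contribution and the group total is Σ E_j = 60 + 39 + 46 + 26 + 14 + 14 + 50 + 42 + 52 + 26 + 44 = 413.
Each contributed unit returns 3.600 to the group, so the social optimum is full contribution by everyone: group total = 3.600 × 413 = 1486.80.
Efficiency loss = (3.600 − 1) × 413 = 1073.80.

1073.80 dollars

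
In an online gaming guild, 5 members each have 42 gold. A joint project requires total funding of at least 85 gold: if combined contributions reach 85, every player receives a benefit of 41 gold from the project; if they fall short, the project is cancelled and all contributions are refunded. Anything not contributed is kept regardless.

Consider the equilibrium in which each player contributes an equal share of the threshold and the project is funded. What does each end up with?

Equal share of the threshold: 85/5 = 17.
At this profile no one gains by cutting their contribution: any cut drops the total below 85, the project is cancelled, contributions are refunded, and the deviator ends with 42, which is less than 42 − 17 + 41 = 66. Contributing more than 17 just wastes the excess. So contributing exactly 17 is a best response.
Each player's payoff: 42 − 17 + 41 = 66.

66 gold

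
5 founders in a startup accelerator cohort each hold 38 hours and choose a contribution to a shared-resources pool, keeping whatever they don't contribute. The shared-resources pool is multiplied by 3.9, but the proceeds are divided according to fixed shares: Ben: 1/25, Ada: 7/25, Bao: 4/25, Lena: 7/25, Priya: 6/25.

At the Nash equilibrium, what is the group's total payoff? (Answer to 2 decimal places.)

410.40 hours

Each unit j contributes comes back to j as 3.9 × (j's share), so j prefers to contribute only if that share exceeds 1/3.9 = 0.2564; otherwise keeping the unit dominates.
Ada and Lena clear that bar, contributing 38 each; the remaining 3 contribute 0. Total contributed: 76.
The shared-resources pool pays out 3.9 × 76 = 296.40 in total (split across the unequal shares, but the aggregate is all that matters for the group sum).
The 3 free-riders keep 38 each, adding 114. Group total = 114 + 296.40 = 410.40.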